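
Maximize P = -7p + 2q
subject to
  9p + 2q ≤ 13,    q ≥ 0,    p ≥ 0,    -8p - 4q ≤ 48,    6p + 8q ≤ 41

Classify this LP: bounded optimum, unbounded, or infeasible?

bounded optimum

Corner points and P = -7p + 2q:
  (13/9, 0) → P = -91/9
  (11/30, 97/20) → P = 107/15
  (0, 0) → P = 0
  (0, 41/8) → P = 41/4
The feasible region has finitely many vertices and no improving ray; the maximum is 41/4 at (0, 41/8).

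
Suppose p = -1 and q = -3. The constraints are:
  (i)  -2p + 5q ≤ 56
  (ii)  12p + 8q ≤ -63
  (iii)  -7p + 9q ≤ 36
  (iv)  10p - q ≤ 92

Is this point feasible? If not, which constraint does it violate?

not feasible — violates (ii)

Constraint (ii): 12p + 8q = -36, which is not ≤ -63. All other constraints are satisfied.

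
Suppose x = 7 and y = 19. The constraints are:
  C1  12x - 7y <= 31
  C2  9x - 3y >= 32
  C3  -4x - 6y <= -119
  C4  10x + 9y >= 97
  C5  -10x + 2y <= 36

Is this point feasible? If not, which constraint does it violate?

not feasible — violates C2

Constraint C2: 9x - 3y = 6, which is not ≥ 32. All other constraints are satisfied.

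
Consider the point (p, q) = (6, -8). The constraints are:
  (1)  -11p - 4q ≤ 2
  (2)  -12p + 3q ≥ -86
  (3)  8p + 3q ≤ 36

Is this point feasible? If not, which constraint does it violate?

Constraint (2): -12p + 3q = -96, which is not ≥ -86. All other constraints are satisfied.

not feasible — violates (2)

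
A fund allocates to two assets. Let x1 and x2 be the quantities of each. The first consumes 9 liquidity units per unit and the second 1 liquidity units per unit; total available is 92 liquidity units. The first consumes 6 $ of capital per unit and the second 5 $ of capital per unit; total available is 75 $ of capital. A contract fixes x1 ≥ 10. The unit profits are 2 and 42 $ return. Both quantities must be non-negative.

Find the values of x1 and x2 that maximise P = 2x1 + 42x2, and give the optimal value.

x1 = 10, x2 = 2, maximum P = 104

At the optimal vertex, 9x1 + x2 = 92 and x1 = 10.
Solving simultaneously gives x1 = 10, x2 = 2.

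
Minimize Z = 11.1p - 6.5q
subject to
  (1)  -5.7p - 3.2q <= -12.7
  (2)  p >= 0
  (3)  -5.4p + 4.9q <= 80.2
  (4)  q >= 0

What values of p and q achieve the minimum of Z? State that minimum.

Vertices and Z = 11.1p - 6.5q:
  (0, 127/32) → Z = -1651/64
  (127/57, 0) → Z = 4699/190
  (0, 802/49) → Z = -5213/49
The feasible region is unbounded (it extends along (1, 0), (49, 54)), but Z strictly increases along every unbounded feasible direction, so there is no improving ray and the minimum is attained at a vertex.

p = 0, q = 802/49, minimum Z = -5213/49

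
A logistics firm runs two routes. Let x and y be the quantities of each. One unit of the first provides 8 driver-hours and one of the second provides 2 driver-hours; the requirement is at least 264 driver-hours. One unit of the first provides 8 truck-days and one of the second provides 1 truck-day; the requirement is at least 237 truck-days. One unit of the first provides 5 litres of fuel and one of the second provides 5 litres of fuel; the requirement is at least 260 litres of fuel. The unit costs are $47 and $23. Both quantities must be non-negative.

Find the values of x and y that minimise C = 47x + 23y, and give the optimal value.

x = 80/3, y = 76/3, minimum C = 1836

The feasible region is unbounded (it extends along (0, 1), (1, 0)), but C strictly increases along every unbounded feasible direction, so there is no improving ray and the minimum is attained at a vertex.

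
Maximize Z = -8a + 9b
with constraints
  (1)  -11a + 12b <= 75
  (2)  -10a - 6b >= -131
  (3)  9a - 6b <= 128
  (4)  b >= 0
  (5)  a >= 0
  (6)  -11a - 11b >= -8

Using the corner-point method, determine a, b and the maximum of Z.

Extreme points and Z = -8a + 9b:
  (0, 0) → Z = 0
  (8/11, 0) → Z = -64/11
  (0, 8/11) → Z = 72/11

At the optimal vertex, a = 0 and -11a - 11b = -8.
Solving simultaneously gives a = 0, b = 8/11.

a = 0, b = 8/11, maximum Z = 72/11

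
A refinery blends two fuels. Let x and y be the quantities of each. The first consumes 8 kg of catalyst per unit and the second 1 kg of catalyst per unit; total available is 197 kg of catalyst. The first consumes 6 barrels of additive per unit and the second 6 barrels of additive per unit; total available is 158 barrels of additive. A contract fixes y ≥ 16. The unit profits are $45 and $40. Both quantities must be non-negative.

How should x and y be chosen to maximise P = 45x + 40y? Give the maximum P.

x = 31/3, y = 16, maximum P = 1105

Feasible corners and P = 45x + 40y:
  (0, 79/3) → P = 3160/3
  (0, 16) → P = 640
  (31/3, 16) → P = 1105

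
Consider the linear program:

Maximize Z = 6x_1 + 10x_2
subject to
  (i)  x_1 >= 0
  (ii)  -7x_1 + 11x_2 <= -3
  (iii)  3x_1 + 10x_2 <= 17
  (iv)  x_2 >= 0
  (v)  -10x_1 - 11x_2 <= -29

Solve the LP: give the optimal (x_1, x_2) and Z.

x_1 = 17/3, x_2 = 0, maximum Z = 34

Extreme points and Z = 6x_1 + 10x_2:
  (217/103, 110/103) → Z = 2402/103
  (32/17, 173/187) → Z = 226/11
  (17/3, 0) → Z = 34
  (29/10, 0) → Z = 87/5

The binding constraints are 3x_1 + 10x_2 = 17 and x_2 = 0.
Solving simultaneously gives x_1 = 17/3, x_2 = 0.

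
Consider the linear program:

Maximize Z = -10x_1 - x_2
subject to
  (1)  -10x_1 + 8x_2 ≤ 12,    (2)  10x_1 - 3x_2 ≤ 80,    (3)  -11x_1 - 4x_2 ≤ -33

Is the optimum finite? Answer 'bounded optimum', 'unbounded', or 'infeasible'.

Corner points and Z = -10x_1 - x_2:
  (338/25, 92/5) → Z = -768/5
  (27/16, 231/64) → Z = -1311/64
  (419/73, -550/73) → Z = -3640/73
The feasible region has finitely many vertices and no improving ray; the maximum is -1311/64 at (27/16, 231/64).

bounded optimum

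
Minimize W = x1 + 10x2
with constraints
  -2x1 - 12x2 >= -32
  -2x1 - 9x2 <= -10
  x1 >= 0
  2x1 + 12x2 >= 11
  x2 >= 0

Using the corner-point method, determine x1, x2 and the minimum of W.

Feasible corners and W = x1 + 10x2:
  (0, 8/3) → W = 80/3
  (16, 0) → W = 16
  (0, 10/9) → W = 100/9
  (7/2, 1/3) → W = 41/6
  (11/2, 0) → W = 11/2

At the optimal vertex, 2x1 + 12x2 = 11 and x2 = 0.
Solving simultaneously gives x1 = 11/2, x2 = 0.

x1 = 11/2, x2 = 0, minimum W = 11/2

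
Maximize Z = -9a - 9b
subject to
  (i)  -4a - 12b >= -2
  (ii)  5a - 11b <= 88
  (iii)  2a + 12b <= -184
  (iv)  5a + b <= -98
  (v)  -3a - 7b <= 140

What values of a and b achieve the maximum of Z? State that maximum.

a = -196/11, b = -136/11, maximum Z = 2988/11

The binding constraints are 2a + 12b = -184 and -3a - 7b = 140.
Solving simultaneously gives a = -196/11, b = -136/11.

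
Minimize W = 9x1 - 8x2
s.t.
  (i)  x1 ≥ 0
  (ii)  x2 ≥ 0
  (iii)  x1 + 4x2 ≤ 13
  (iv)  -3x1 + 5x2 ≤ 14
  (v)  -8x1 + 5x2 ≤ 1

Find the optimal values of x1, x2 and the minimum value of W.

Vertices and W = 9x1 - 8x2:
  (0, 0) → W = 0
  (0, 1/5) → W = -8/5
  (13, 0) → W = 117
  (61/37, 105/37) → W = -291/37

The optimum lies where x1 + 4x2 = 13 and -8x1 + 5x2 = 1.
Solving simultaneously gives x1 = 61/37, x2 = 105/37.

x1 = 61/37, x2 = 105/37, minimum W = -291/37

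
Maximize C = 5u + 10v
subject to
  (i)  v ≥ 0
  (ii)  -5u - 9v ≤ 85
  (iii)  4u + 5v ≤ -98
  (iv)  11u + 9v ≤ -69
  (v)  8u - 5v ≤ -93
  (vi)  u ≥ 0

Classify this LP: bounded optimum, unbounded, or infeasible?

The boundaries -5u - 9v = 85 and 4u + 5v = -98 meet at (-457/11, 150/11), but that point violates u ≥ 0. Every candidate vertex is excluded by some other constraint, so the feasible region is empty.

infeasible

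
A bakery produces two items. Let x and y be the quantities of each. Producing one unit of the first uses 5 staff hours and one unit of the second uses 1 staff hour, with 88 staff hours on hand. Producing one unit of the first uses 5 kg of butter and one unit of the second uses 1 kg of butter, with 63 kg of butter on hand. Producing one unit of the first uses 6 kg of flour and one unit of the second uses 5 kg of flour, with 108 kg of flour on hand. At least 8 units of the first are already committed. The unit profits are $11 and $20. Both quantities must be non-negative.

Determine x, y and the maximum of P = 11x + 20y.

x = 8, y = 12, maximum P = 328

Feasible corners and P = 11x + 20y:
  (63/5, 0) → P = 693/5
  (8, 0) → P = 88
  (207/19, 162/19) → P = 5517/19
  (8, 12) → P = 328

The binding constraints are 6x + 5y = 108 and x = 8.
Solving simultaneously gives x = 8, y = 12.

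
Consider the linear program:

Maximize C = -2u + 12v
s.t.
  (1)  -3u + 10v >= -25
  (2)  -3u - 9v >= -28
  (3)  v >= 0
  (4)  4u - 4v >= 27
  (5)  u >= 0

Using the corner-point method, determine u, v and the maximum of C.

u = 355/48, v = 31/48, maximum C = -169/24

Feasible corners and C = -2u + 12v:
  (505/57, 3/19) → C = -902/57
  (25/3, 0) → C = -50/3
  (355/48, 31/48) → C = -169/24
  (27/4, 0) → C = -27/2

The binding constraints are -3u - 9v = -28 and 4u - 4v = 27.
Solving simultaneously gives u = 355/48, v = 31/48.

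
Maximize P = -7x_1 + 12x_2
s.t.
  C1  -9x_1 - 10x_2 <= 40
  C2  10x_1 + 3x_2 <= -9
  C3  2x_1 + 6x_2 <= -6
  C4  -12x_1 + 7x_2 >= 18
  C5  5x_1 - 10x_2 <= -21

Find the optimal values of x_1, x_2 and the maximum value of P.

x_1 = -90/17, x_2 = 13/17, maximum P = 786/17

Corner points and P = -7x_1 + 12x_2:
  (-90/17, 13/17) → P = 786/17
  (-61/14, -11/140) → P = 2069/70
  (-93/25, 6/25) → P = 723/25

The binding constraints are -9x_1 - 10x_2 = 40 and 2x_1 + 6x_2 = -6.
Solving simultaneously gives x_1 = -90/17, x_2 = 13/17.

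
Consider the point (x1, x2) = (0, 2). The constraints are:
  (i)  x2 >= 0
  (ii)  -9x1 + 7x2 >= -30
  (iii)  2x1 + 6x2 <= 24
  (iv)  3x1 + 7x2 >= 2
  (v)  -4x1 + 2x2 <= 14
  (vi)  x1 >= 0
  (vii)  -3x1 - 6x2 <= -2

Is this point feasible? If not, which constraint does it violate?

feasible

(i): 2 ≥ 0 ✓
(ii): 14 ≥ -30 ✓
(iii): 12 ≤ 24 ✓
(iv): 14 ≥ 2 ✓
(v): 4 ≤ 14 ✓
(vi): 0 ≥ 0 ✓
(vii): -12 ≤ -2 ✓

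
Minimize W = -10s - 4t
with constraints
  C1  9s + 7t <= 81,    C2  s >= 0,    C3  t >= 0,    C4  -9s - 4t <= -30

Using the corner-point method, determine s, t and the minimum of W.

Feasible corners and W = -10s - 4t:
  (0, 81/7) → W = -324/7
  (9, 0) → W = -90
  (0, 15/2) → W = -30
  (10/3, 0) → W = -100/3

s = 9, t = 0, minimum W = -90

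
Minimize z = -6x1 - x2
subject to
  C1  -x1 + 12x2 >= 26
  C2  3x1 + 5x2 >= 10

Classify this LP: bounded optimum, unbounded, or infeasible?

unbounded

From the feasible point (-10/41, 88/41), moving in the direction (12, 1) keeps every constraint satisfied while z decreases without bound.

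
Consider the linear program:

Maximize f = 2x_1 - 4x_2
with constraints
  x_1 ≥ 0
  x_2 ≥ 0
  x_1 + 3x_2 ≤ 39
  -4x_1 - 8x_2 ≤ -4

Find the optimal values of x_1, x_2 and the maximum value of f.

Corner points and f = 2x_1 - 4x_2:
  (0, 13) → f = -52
  (0, 1/2) → f = -2
  (39, 0) → f = 78
  (1, 0) → f = 2

The optimum lies where x_2 = 0 and x_1 + 3x_2 = 39.
Solving simultaneously gives x_1 = 39, x_2 = 0.

x_1 = 39, x_2 = 0, maximum f = 78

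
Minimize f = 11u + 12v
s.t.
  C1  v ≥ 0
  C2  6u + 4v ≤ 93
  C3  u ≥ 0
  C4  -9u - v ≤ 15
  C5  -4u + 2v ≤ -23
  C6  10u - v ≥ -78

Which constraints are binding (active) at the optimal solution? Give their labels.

C1 and C5

Extreme points and f = 11u + 12v:
  (31/2, 0) → f = 341/2
  (23/4, 0) → f = 253/4
  (139/14, 117/14) → f = 419/2

The minimum is at (23/4, 0). Substituting into each constraint, equality holds for C1 and C5; the remaining constraints have slack.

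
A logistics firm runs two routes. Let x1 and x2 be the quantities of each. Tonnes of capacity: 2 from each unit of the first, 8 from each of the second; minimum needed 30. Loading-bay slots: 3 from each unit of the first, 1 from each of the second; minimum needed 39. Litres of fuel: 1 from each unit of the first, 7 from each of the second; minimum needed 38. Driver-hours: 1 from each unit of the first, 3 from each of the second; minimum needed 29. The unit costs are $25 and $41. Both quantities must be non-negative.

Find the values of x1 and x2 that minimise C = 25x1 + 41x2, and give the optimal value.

Feasible corners and C = 25x1 + 41x2:
  (0, 39) → C = 1599
  (38, 0) → C = 950
  (11, 6) → C = 521
  (89/4, 9/4) → C = 1297/2
The feasible region is unbounded (it extends along (0, 1), (1, 0)), but C strictly increases along every unbounded feasible direction, so there is no improving ray and the minimum is attained at a vertex.

The optimum lies where 3x1 + x2 = 39 and x1 + 3x2 = 29.
Solving simultaneously gives x1 = 11, x2 = 6.

x1 = 11, x2 = 6, minimum C = 521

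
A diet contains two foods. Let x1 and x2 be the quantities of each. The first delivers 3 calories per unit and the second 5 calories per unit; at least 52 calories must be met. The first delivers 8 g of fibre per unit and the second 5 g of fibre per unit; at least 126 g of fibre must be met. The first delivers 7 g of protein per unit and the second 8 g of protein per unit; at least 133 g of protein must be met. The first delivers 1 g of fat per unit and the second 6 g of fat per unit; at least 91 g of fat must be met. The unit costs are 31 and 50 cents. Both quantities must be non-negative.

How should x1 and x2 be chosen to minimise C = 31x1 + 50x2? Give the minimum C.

x1 = 7, x2 = 14, minimum C = 917

Vertices and C = 31x1 + 50x2:
  (0, 126/5) → C = 1260
  (91, 0) → C = 2821
  (7, 14) → C = 917
The feasible region is unbounded (it extends along (0, 1), (1, 0)), but C strictly increases along every unbounded feasible direction, so there is no improving ray and the minimum is attained at a vertex.

At the optimal vertex, 8x1 + 5x2 = 126 and x1 + 6x2 = 91.
Solving simultaneously gives x1 = 7, x2 = 14.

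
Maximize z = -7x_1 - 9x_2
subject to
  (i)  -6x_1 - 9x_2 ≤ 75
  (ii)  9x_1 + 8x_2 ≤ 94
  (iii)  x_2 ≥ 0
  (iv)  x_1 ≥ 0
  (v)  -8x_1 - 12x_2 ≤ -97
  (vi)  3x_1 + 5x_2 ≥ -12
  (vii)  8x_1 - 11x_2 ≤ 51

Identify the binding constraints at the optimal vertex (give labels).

(iv) and (v)

Corner points and z = -7x_1 - 9x_2:
  (0, 47/4) → z = -423/4
  (8, 11/4) → z = -323/4
  (0, 97/12) → z = -291/4

The maximum is at (0, 97/12). Substituting into each constraint, equality holds for (iv) and (v); the remaining constraints have slack.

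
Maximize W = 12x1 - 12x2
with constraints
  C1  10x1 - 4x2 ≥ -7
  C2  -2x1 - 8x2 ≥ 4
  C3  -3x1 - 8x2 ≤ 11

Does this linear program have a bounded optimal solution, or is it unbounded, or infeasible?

From the feasible point (-9/11, -13/44), moving in the direction (8, -2) keeps every constraint satisfied while W increases without bound.

unbounded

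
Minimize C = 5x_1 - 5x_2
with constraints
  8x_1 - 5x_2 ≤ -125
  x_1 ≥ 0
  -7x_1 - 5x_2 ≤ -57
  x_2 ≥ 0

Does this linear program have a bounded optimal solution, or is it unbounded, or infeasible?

unbounded

From the feasible point (0, 25), moving in the direction (0, 1) keeps every constraint satisfied while C decreases without bound.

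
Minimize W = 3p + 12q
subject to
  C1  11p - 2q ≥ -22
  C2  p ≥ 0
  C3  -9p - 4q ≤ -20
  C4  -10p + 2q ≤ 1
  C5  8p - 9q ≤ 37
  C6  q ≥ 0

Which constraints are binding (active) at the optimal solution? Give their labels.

Corner points and W = 3p + 12q:
  (18/29, 209/58) → W = 1308/29
  (20/9, 0) → W = 20/3
  (37/8, 0) → W = 111/8
The feasible region is unbounded (it extends along (1, 5), (9, 8)), but W strictly increases along every unbounded feasible direction, so there is no improving ray and the minimum is attained at a vertex.

The minimum is at (20/9, 0). Substituting into each constraint, equality holds for C3 and C6; the remaining constraints have slack.

C3 and C6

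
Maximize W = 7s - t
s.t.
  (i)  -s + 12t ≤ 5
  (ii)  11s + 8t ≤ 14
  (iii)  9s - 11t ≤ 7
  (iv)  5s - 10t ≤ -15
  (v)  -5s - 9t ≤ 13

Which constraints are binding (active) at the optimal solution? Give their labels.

(i) and (iv)

Feasible corners and W = 7s - t:
  (-13/5, 1/5) → W = -92/5
  (-67/23, 4/23) → W = -473/23
  (-53/19, 2/19) → W = -373/19

The maximum is at (-13/5, 1/5). Substituting into each constraint, equality holds for (i) and (iv); the remaining constraints have slack.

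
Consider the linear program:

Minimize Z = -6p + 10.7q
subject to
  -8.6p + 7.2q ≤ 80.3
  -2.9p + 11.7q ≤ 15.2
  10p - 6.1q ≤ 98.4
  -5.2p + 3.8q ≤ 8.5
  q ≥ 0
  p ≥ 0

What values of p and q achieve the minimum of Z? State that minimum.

Corner points and Z = -6p + 10.7q:
  (124400/9931, 43736/9931) → Z = -1392124/49655
  (0, 152/117) → Z = 8132/585
  (246/25, 0) → Z = -1476/25
  (0, 0) → Z = 0

The binding constraints are 10p - 6.1q = 98.4 and q = 0.
Solving simultaneously gives p = 246/25, q = 0.

p = 9.84, q = 0, minimum Z = -59.04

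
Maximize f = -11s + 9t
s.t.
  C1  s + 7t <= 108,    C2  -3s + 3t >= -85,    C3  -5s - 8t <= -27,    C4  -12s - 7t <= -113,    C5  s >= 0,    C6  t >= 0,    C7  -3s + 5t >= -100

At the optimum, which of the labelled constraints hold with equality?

C1 and C4

Feasible corners and f = -11s + 9t:
  (919/24, 239/24) → f = -3979/12
  (5/11, 169/11) → f = 1466/11
  (85/3, 0) → f = -935/3
  (113/12, 0) → f = -1243/12

The maximum is at (5/11, 169/11). Substituting into each constraint, equality holds for C1 and C4; the remaining constraints have slack.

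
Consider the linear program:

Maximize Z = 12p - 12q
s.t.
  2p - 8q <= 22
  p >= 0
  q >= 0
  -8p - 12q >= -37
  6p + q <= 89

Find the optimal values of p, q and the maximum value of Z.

Corner points and Z = 12p - 12q:
  (0, 0) → Z = 0
  (0, 37/12) → Z = -37
  (37/8, 0) → Z = 111/2

The binding constraints are q = 0 and -8p - 12q = -37.
Solving simultaneously gives p = 37/8, q = 0.

p = 37/8, q = 0, maximum Z = 111/2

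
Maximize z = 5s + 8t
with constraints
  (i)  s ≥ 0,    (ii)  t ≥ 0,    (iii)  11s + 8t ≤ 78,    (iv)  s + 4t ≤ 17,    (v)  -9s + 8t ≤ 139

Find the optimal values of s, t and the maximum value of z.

Corner points and z = 5s + 8t:
  (0, 0) → z = 0
  (0, 17/4) → z = 34
  (78/11, 0) → z = 390/11
  (44/9, 109/36) → z = 146/3

The optimum lies where 11s + 8t = 78 and s + 4t = 17.
Solving simultaneously gives s = 44/9, t = 109/36.

s = 44/9, t = 109/36, maximum z = 146/3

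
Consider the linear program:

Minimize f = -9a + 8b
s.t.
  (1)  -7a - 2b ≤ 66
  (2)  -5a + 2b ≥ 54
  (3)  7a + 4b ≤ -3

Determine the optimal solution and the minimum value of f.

Vertices and f = -9a + 8b:
  (-10, 2) → f = 106
  (-129/7, 63/2) → f = 2925/7
  (-111/17, 363/34) → f = 2451/17

The optimum lies where -7a - 2b = 66 and -5a + 2b = 54.
Solving simultaneously gives a = -10, b = 2.

a = -10, b = 2, minimum f = 106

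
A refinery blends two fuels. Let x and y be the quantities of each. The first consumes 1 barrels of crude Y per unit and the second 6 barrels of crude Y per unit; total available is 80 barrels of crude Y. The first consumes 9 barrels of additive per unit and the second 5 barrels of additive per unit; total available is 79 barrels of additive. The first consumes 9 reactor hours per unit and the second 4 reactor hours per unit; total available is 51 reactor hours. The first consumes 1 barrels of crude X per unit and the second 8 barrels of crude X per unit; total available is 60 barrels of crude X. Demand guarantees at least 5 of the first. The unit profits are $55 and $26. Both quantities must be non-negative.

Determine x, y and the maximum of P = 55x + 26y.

Feasible corners and P = 55x + 26y:
  (17/3, 0) → P = 935/3
  (5, 0) → P = 275
  (5, 3/2) → P = 314

The optimum lies where 9x + 4y = 51 and x = 5.
Solving simultaneously gives x = 5, y = 3/2.

x = 5, y = 3/2, maximum P = 314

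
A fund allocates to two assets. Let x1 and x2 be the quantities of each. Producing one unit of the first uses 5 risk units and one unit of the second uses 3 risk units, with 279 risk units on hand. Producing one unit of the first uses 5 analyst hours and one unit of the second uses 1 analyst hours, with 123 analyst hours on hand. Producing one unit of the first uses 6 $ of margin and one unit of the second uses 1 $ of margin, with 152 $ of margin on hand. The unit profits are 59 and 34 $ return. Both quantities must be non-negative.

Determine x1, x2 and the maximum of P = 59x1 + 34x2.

Vertices and P = 59x1 + 34x2:
  (0, 0) → P = 0
  (0, 93) → P = 3162
  (123/5, 0) → P = 7257/5
  (9, 78) → P = 3183

x1 = 9, x2 = 78, maximum P = 3183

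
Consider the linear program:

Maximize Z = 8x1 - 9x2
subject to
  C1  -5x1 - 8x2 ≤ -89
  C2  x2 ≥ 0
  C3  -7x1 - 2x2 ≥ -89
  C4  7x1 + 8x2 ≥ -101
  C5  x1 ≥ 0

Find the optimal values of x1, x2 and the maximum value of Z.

Corner points and Z = 8x1 - 9x2:
  (267/23, 89/23) → Z = 1335/23
  (0, 89/8) → Z = -801/8
  (0, 89/2) → Z = -801/2

At the optimal vertex, -5x1 - 8x2 = -89 and -7x1 - 2x2 = -89.
Solving simultaneously gives x1 = 267/23, x2 = 89/23.

x1 = 267/23, x2 = 89/23, maximum Z = 1335/23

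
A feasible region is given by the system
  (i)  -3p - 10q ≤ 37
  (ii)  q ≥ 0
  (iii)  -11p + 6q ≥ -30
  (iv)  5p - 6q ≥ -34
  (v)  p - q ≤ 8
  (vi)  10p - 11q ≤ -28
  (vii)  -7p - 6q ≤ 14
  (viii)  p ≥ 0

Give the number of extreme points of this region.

Pairwise boundary intersections that survive every other constraint:
  (32/3, 131/9)
  (498/61, 608/61)
  (0, 17/3)
  (0, 28/11)

4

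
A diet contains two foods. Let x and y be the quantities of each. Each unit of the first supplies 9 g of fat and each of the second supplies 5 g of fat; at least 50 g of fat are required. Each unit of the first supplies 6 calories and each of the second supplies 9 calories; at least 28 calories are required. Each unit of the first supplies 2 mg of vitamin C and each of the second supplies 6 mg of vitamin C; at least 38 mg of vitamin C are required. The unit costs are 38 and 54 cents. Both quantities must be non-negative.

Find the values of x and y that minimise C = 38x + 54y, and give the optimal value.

Feasible corners and C = 38x + 54y:
  (0, 10) → C = 540
  (19, 0) → C = 722
  (5/2, 11/2) → C = 392
The feasible region is unbounded (it extends along (0, 1), (1, 0)), but C strictly increases along every unbounded feasible direction, so there is no improving ray and the minimum is attained at a vertex.

At the optimal vertex, 9x + 5y = 50 and 2x + 6y = 38.
Solving simultaneously gives x = 5/2, y = 11/2.

x = 5/2, y = 11/2, minimum C = 392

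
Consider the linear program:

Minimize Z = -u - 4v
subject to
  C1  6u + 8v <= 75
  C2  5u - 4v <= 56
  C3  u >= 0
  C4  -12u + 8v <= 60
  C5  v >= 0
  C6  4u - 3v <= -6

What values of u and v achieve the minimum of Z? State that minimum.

u = 5/6, v = 35/4, minimum Z = -215/6

Extreme points and Z = -u - 4v:
  (5/6, 35/4) → Z = -215/6
  (177/50, 168/25) → Z = -1521/50
  (0, 15/2) → Z = -30
  (0, 2) → Z = -8

The binding constraints are 6u + 8v = 75 and -12u + 8v = 60.
Solving simultaneously gives u = 5/6, v = 35/4.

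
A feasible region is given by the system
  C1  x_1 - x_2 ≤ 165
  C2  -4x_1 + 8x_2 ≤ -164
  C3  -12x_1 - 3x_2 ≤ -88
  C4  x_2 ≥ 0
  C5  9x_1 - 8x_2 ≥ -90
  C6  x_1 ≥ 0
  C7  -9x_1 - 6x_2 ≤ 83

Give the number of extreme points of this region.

Pairwise boundary intersections that survive every other constraint:
  (289, 124)
  (165, 0)
  (41, 0)

3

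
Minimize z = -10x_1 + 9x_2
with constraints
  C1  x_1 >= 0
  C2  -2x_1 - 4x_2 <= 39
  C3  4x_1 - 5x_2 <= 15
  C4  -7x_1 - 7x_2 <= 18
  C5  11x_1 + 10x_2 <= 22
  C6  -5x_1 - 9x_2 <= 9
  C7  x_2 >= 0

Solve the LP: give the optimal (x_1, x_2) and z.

At the optimal vertex, 11x_1 + 10x_2 = 22 and x_2 = 0.
Solving simultaneously gives x_1 = 2, x_2 = 0.

x_1 = 2, x_2 = 0, minimum z = -20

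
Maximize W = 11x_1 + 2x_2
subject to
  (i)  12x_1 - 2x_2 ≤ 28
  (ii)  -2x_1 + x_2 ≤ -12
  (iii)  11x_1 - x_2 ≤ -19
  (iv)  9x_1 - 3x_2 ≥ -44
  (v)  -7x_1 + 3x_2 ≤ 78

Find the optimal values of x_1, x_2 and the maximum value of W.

Feasible corners and W = 11x_1 + 2x_2:
  (-33/5, -268/5) → W = -899/5
  (-31/9, -170/9) → W = -227/3
  (-80/3, -196/3) → W = -424
The feasible region is unbounded (it extends along (-1, -6), (-1, -3)), but W strictly decreases along every unbounded feasible direction, so there is no improving ray and the maximum is attained at a vertex.

x_1 = -31/9, x_2 = -170/9, maximum W = -227/3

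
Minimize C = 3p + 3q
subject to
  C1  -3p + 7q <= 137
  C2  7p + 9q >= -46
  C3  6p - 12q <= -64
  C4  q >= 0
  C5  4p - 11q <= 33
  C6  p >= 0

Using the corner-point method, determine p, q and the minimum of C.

Feasible corners and C = 3p + 3q:
  (598/3, 105) → C = 913
  (0, 137/7) → C = 411/7
  (0, 16/3) → C = 16

The optimum lies where 6p - 12q = -64 and p = 0.
Solving simultaneously gives p = 0, q = 16/3.

p = 0, q = 16/3, minimum C = 16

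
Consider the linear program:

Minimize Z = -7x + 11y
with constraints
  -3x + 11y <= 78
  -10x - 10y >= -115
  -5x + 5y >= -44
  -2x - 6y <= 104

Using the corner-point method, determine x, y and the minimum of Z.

x = -32/5, y = -76/5, minimum Z = -612/5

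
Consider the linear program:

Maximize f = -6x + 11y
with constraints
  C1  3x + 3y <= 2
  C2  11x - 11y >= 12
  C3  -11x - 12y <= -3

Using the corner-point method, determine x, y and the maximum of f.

Extreme points and f = -6x + 11y:
  (29/33, -7/33) → f = -251/33
  (5, -13/3) → f = -233/3
  (177/253, -9/23) → f = -2151/253

x = 29/33, y = -7/33, maximum f = -251/33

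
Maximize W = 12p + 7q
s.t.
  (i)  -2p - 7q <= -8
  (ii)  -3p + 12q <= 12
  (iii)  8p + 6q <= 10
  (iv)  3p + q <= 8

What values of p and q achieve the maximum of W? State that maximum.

Vertices and W = 12p + 7q:
  (4/15, 16/15) → W = 32/3
  (1/2, 1) → W = 13
  (8/19, 21/19) → W = 243/19

At the optimal vertex, -2p - 7q = -8 and 8p + 6q = 10.
Solving simultaneously gives p = 1/2, q = 1.

p = 1/2, q = 1, maximum W = 13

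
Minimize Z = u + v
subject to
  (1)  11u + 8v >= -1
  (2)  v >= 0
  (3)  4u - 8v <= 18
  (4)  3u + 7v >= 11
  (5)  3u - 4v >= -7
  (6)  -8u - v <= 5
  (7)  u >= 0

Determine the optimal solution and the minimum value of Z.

Extreme points and Z = u + v:
  (9/2, 0) → Z = 9/2
  (11/3, 0) → Z = 11/3
  (0, 11/7) → Z = 11/7
  (0, 7/4) → Z = 7/4
The feasible region is unbounded (it extends along (2, 1), (4, 3)), but Z strictly increases along every unbounded feasible direction, so there is no improving ray and the minimum is attained at a vertex.

u = 0, v = 11/7, minimum Z = 11/7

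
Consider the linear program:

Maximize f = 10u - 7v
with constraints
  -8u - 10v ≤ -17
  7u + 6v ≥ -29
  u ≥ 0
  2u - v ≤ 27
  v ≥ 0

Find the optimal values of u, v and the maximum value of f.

Vertices and f = 10u - 7v:
  (0, 17/10) → f = -119/10
  (17/8, 0) → f = 85/4
  (27/2, 0) → f = 135
The feasible region is unbounded (it extends along (0, 1), (1, 2)), but f strictly decreases along every unbounded feasible direction, so there is no improving ray and the maximum is attained at a vertex.

u = 27/2, v = 0, maximum f = 135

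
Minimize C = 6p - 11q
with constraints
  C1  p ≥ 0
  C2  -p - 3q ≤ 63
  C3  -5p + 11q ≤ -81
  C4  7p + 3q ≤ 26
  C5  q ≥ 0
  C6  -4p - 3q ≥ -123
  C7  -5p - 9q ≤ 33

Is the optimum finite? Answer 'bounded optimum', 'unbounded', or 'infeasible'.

The boundaries p = 0 and 7p + 3q = 26 meet at (0, 26/3), but that point violates -5p + 11q ≤ -81. Every candidate vertex is excluded by some other constraint, so the feasible region is empty.

infeasible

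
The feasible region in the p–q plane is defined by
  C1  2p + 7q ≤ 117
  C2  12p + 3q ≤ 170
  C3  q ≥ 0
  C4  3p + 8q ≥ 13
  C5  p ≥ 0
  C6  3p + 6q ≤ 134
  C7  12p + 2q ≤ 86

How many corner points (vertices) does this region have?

Intersecting each pair of boundary lines and keeping only the points that satisfy every inequality leaves:
  (0, 117/7)
  (23/5, 77/5)
  (13/3, 0)
  (43/6, 0)
  (0, 13/8)

5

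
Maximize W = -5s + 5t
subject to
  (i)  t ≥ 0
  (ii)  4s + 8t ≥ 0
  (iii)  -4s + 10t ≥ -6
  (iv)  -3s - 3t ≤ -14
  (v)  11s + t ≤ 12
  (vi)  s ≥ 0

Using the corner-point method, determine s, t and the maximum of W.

s = 0, t = 12, maximum W = 60

Vertices and W = -5s + 5t:
  (11/15, 59/15) → W = 16
  (0, 14/3) → W = 70/3
  (0, 12) → W = 60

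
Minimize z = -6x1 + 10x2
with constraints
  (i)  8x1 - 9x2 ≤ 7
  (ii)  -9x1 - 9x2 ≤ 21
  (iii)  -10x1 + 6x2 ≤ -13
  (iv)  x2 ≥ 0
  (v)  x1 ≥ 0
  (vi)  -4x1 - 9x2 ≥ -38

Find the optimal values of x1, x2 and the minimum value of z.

x1 = 25/14, x2 = 17/21, minimum z = -55/21

Corner points and z = -6x1 + 10x2:
  (25/14, 17/21) → z = -55/21
  (15/4, 23/9) → z = 55/18
  (115/38, 164/57) → z = 605/57

At the optimal vertex, 8x1 - 9x2 = 7 and -10x1 + 6x2 = -13.
Solving simultaneously gives x1 = 25/14, x2 = 17/21.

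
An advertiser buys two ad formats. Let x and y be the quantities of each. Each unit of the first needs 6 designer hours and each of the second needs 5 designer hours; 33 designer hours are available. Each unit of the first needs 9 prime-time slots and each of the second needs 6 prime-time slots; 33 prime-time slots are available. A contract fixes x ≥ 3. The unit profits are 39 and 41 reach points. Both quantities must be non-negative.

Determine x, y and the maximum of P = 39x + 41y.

x = 3, y = 1, maximum P = 158

The binding constraints are 9x + 6y = 33 and x = 3.
Solving simultaneously gives x = 3, y = 1.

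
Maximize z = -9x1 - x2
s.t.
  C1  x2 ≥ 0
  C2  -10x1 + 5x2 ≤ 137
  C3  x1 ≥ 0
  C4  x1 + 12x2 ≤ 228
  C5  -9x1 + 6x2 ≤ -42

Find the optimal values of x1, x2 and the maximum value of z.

Extreme points and z = -9x1 - x2:
  (228, 0) → z = -2052
  (14/3, 0) → z = -42
  (312/19, 335/19) → z = -3143/19

x1 = 14/3, x2 = 0, maximum z = -42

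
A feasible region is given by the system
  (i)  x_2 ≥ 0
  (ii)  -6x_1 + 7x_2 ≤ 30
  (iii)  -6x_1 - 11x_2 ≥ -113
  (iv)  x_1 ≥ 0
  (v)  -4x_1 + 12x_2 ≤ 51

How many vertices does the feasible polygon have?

Pairwise boundary intersections that survive every other constraint:
  (113/6, 0)
  (0, 0)
  (795/116, 379/58)
  (0, 17/4)

4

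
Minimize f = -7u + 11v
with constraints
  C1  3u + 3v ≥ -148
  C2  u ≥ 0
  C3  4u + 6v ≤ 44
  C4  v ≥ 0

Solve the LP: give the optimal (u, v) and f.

u = 11, v = 0, minimum f = -77

Corner points and f = -7u + 11v:
  (0, 22/3) → f = 242/3
  (0, 0) → f = 0
  (11, 0) → f = -77

At the optimal vertex, 4u + 6v = 44 and v = 0.
Solving simultaneously gives u = 11, v = 0.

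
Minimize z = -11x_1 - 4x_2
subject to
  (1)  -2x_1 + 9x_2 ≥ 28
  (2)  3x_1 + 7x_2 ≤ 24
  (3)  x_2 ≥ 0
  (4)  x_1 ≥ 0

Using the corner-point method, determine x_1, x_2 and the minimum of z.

x_1 = 20/41, x_2 = 132/41, minimum z = -748/41

The optimum lies where -2x_1 + 9x_2 = 28 and 3x_1 + 7x_2 = 24.
Solving simultaneously gives x_1 = 20/41, x_2 = 132/41.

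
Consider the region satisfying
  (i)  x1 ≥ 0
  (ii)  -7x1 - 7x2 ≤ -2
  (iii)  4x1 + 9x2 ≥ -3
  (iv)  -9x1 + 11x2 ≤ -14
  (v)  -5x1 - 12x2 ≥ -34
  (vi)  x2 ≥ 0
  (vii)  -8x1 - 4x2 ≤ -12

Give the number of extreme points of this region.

3

Pairwise boundary intersections that survive every other constraint:
  (542/163, 236/163)
  (14/9, 0)
  (34/5, 0)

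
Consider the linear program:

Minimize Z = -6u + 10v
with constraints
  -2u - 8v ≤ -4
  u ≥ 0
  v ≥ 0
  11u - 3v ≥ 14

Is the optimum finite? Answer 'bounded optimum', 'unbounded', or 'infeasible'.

unbounded

From the feasible point (2, 0), moving in the direction (1, 0) keeps every constraint satisfied while Z decreases without bound.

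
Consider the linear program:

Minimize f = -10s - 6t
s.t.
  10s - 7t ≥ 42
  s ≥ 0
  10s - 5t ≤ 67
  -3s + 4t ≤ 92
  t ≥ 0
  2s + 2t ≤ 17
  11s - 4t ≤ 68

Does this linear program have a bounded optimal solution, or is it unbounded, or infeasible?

bounded optimum

Extreme points and f = -10s - 6t:
  (21/5, 0) → f = -42
  (203/34, 43/17) → f = -1273/17
  (68/11, 0) → f = -680/11
  (34/5, 17/10) → f = -391/5
The feasible region has finitely many vertices and no improving ray; the minimum is -391/5 at (34/5, 17/10).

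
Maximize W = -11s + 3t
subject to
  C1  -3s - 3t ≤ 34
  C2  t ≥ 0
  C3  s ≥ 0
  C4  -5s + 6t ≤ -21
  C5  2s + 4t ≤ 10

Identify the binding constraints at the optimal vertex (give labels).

C2 and C4

Vertices and W = -11s + 3t:
  (21/5, 0) → W = -231/5
  (5, 0) → W = -55
  (9/2, 1/4) → W = -195/4

The maximum is at (21/5, 0). Substituting into each constraint, equality holds for C2 and C4; the remaining constraints have slack.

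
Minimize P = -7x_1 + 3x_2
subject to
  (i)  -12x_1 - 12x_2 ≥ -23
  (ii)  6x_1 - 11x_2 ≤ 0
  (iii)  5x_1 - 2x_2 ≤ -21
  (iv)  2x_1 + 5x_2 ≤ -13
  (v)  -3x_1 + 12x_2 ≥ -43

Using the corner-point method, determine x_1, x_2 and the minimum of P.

The feasible region is unbounded (it extends along (-4, -1), (-5, 2)), but P strictly increases along every unbounded feasible direction, so there is no improving ray and the minimum is attained at a vertex.

The optimum lies where 6x_1 - 11x_2 = 0 and 5x_1 - 2x_2 = -21.
Solving simultaneously gives x_1 = -231/43, x_2 = -126/43.

x_1 = -231/43, x_2 = -126/43, minimum P = 1239/43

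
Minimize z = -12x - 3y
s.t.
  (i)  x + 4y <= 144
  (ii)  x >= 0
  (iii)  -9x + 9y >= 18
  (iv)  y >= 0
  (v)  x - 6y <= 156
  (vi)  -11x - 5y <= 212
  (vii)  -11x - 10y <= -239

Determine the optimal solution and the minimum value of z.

Feasible corners and z = -12x - 3y:
  (0, 36) → z = -108
  (136/5, 146/5) → z = -414
  (0, 239/10) → z = -717/10
  (73/7, 87/7) → z = -1137/7

The optimum lies where x + 4y = 144 and -9x + 9y = 18.
Solving simultaneously gives x = 136/5, y = 146/5.

x = 136/5, y = 146/5, minimum z = -414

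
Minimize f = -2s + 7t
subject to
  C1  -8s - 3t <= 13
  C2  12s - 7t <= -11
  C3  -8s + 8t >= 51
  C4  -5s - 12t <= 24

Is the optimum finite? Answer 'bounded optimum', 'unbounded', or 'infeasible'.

bounded optimum

Vertices and f = -2s + 7t:
  (-257/88, 38/11) → f = 1321/44
  (269/40, 131/10) → f = 313/4
The feasible region has finitely many vertices and no improving ray; the minimum is 1321/44 at (-257/88, 38/11).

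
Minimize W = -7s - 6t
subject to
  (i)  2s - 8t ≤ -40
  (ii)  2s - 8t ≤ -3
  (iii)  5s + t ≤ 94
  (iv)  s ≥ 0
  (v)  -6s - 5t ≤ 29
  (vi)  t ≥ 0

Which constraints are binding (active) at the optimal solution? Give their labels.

(iii) and (iv)

Extreme points and W = -7s - 6t:
  (356/21, 194/21) → W = -3656/21
  (0, 5) → W = -30
  (0, 94) → W = -564

The minimum is at (0, 94). Substituting into each constraint, equality holds for (iii) and (iv); the remaining constraints have slack.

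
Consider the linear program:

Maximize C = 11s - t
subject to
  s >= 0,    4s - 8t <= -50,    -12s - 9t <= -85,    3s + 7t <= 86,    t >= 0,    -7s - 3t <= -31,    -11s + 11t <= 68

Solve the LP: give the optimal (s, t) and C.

s = 13/2, t = 19/2, maximum C = 62

Vertices and C = 11s - t:
  (115/66, 235/33) → C = 265/22
  (13/2, 19/2) → C = 62
  (323/231, 1751/231) → C = 1802/231
  (47/11, 115/11) → C = 402/11

The optimum lies where 4s - 8t = -50 and 3s + 7t = 86.
Solving simultaneously gives s = 13/2, t = 19/2.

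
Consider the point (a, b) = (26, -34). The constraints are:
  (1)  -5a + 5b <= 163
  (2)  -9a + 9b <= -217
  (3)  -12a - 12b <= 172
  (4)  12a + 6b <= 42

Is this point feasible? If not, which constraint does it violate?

not feasible — violates (4)

Constraint (4): 12a + 6b = 108, which is not ≤ 42. All other constraints are satisfied.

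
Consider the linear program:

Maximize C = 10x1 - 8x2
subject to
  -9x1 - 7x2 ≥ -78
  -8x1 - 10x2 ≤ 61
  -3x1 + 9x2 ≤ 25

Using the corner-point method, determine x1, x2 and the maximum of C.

Vertices and C = 10x1 - 8x2:
  (71/2, -69/2) → C = 631
  (31/6, 9/2) → C = 47/3
  (-47/6, 1/6) → C = -239/3

The binding constraints are -9x1 - 7x2 = -78 and -8x1 - 10x2 = 61.
Solving simultaneously gives x1 = 71/2, x2 = -69/2.

x1 = 71/2, x2 = -69/2, maximum C = 631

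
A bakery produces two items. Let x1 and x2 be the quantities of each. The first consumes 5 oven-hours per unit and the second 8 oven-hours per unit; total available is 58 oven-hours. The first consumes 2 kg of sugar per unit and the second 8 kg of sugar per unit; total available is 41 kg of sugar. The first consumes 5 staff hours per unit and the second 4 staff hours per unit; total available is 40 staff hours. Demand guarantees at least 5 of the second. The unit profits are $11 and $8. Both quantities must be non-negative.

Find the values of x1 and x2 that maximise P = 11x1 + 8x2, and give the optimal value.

Feasible corners and P = 11x1 + 8x2:
  (0, 41/8) → P = 41
  (0, 5) → P = 40
  (1/2, 5) → P = 91/2

x1 = 1/2, x2 = 5, maximum P = 91/2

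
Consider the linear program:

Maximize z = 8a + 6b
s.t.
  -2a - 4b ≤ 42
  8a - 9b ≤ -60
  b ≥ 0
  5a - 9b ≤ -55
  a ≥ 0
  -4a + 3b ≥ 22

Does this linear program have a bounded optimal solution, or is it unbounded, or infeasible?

From the feasible point (0, 22/3), moving in the direction (0, 1) keeps every constraint satisfied while z increases without bound.

unbounded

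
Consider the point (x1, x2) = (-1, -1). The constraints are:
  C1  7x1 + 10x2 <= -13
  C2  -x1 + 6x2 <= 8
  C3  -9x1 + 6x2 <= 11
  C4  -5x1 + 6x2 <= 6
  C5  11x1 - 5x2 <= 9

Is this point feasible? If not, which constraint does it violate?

feasible

C1: -17 ≤ -13 ✓
C2: -5 ≤ 8 ✓
C3: 3 ≤ 11 ✓
C4: -1 ≤ 6 ✓
C5: -6 ≤ 9 ✓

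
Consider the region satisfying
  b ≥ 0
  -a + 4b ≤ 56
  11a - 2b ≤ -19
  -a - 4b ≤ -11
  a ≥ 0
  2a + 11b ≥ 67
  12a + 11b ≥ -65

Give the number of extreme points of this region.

3

The feasible vertices (each the meet of two boundaries and inside every other half-plane) are:
  (6/7, 199/14)
  (0, 14)
  (0, 19/2)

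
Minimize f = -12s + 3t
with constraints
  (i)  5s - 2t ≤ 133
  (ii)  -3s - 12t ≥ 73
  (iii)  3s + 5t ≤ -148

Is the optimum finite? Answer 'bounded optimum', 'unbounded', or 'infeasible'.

bounded optimum

Feasible corners and f = -12s + 3t:
  (369/31, -1139/31) → f = -7845/31
  (-1411/21, 75/7) → f = 5869/7
The feasible region has finitely many vertices and no improving ray; the minimum is -7845/31 at (369/31, -1139/31).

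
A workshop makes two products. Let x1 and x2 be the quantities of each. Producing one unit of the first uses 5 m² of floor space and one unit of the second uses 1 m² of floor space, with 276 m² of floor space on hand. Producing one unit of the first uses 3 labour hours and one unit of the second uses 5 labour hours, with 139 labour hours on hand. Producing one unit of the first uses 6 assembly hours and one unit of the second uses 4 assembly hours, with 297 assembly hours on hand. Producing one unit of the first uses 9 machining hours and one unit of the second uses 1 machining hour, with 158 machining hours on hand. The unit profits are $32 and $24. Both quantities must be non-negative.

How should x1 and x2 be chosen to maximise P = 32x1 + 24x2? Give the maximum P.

x1 = 31/2, x2 = 37/2, maximum P = 940

Extreme points and P = 32x1 + 24x2:
  (0, 0) → P = 0
  (0, 139/5) → P = 3336/5
  (158/9, 0) → P = 5056/9
  (31/2, 37/2) → P = 940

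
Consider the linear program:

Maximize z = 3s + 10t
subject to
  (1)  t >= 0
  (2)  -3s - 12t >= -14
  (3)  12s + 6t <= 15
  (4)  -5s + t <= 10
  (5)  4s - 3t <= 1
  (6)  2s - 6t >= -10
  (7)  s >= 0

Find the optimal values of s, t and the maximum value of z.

s = 16/21, t = 41/42, maximum z = 253/21

Corner points and z = 3s + 10t:
  (1/4, 0) → z = 3/4
  (0, 0) → z = 0
  (16/21, 41/42) → z = 253/21
  (0, 7/6) → z = 35/3
  (17/20, 4/5) → z = 211/20

At the optimal vertex, -3s - 12t = -14 and 12s + 6t = 15.
Solving simultaneously gives s = 16/21, t = 41/42.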